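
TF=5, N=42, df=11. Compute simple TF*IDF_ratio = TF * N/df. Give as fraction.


TF * (N/df)
= 5 * (42/11)
= 5 * 42/11
= 210/11

210/11


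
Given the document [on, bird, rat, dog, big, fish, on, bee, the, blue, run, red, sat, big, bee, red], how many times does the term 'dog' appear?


Document has 16 words
Scanning for 'dog':
Found at positions: [3]
Count = 1

1


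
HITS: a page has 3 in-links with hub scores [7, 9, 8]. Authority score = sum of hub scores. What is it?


Authority = sum of hub scores of in-linkers
In-link 1: hub score = 7
In-link 2: hub score = 9
In-link 3: hub score = 8
Authority = 7 + 9 + 8 = 24

24


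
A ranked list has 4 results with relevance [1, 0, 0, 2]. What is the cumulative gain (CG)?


Cumulative Gain = sum of relevance scores
Position 1: rel=1, running sum=1
Position 2: rel=0, running sum=1
Position 3: rel=0, running sum=1
Position 4: rel=2, running sum=3
CG = 3

3


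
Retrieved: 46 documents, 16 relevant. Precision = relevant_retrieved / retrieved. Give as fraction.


Precision = relevant_retrieved / total_retrieved
= 16 / 46
= 16 / (16 + 30)
= 8/23

8/23


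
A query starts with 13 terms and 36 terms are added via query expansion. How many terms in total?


Original terms: 13
Expansion terms: 36
Total = 13 + 36 = 49

49


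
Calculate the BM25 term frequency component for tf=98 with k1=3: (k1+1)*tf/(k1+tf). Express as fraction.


BM25 TF component = (k1+1)*tf / (k1+tf)
k1 = 3, tf = 98
Numerator = (3+1)*98 = 392
Denominator = 3 + 98 = 101
= 392/101 = 392/101

392/101


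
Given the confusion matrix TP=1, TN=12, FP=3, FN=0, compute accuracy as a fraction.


Accuracy = (TP + TN) / (TP + TN + FP + FN)
TP + TN = 1 + 12 = 13
Total = 1 + 12 + 3 + 0 = 16
Accuracy = 13 / 16 = 13/16

13/16


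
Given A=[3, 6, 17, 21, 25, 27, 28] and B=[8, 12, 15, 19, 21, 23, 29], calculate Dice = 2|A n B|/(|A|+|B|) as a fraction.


A intersect B = [21]
|A intersect B| = 1
|A| = 7, |B| = 7
Dice = 2*1 / (7+7)
= 2 / 14 = 1/7

1/7


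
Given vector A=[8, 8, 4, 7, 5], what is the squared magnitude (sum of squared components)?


|A|^2 = sum of squared components
A[0]^2 = 8^2 = 64
A[1]^2 = 8^2 = 64
A[2]^2 = 4^2 = 16
A[3]^2 = 7^2 = 49
A[4]^2 = 5^2 = 25
Sum = 64 + 64 + 16 + 49 + 25 = 218

218


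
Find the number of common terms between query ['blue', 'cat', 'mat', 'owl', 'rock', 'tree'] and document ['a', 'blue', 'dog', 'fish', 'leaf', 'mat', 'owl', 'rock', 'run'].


Query terms: ['blue', 'cat', 'mat', 'owl', 'rock', 'tree']
Document terms: ['a', 'blue', 'dog', 'fish', 'leaf', 'mat', 'owl', 'rock', 'run']
Common terms: ['blue', 'mat', 'owl', 'rock']
Overlap count = 4

4


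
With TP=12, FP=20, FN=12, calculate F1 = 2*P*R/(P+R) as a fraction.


F1 = 2 * P * R / (P + R)
P = TP/(TP+FP) = 12/32 = 3/8
R = TP/(TP+FN) = 12/24 = 1/2
2 * P * R = 2 * 3/8 * 1/2 = 3/8
P + R = 3/8 + 1/2 = 7/8
F1 = 3/8 / 7/8 = 3/7

3/7


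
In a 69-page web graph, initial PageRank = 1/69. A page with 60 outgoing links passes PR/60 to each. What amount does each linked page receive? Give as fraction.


Initial PR = 1/69 = 1/69
Outlinks = 60
Contribution per link = PR / outlinks
= 1/69 / 60
= 1/4140

1/4140


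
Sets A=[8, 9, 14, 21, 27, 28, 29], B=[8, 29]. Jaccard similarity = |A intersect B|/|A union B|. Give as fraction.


A intersect B = [8, 29]
|A intersect B| = 2
A union B = [8, 9, 14, 21, 27, 28, 29]
|A union B| = 7
Jaccard = 2/7 = 2/7

2/7


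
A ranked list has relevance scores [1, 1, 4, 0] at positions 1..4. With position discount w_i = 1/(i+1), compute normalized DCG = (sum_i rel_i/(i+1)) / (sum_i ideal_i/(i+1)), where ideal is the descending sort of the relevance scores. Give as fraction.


Position discount weights w_i = 1/(i+1) for i=1..4:
Weights = [1/2, 1/3, 1/4, 1/5]
Actual relevance: [1, 1, 4, 0]
DCG = 1/2 + 1/3 + 4/4 + 0/5 = 11/6
Ideal relevance (sorted desc): [4, 1, 1, 0]
Ideal DCG = 4/2 + 1/3 + 1/4 + 0/5 = 31/12
nDCG = DCG / ideal_DCG = 11/6 / 31/12 = 22/31

22/31


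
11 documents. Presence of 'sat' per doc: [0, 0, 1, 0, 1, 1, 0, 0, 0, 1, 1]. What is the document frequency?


Checking each document for 'sat':
Doc 1: absent
Doc 2: absent
Doc 3: present
Doc 4: absent
Doc 5: present
Doc 6: present
Doc 7: absent
Doc 8: absent
Doc 9: absent
Doc 10: present
Doc 11: present
df = sum of presences = 0 + 0 + 1 + 0 + 1 + 1 + 0 + 0 + 0 + 1 + 1 = 5

5


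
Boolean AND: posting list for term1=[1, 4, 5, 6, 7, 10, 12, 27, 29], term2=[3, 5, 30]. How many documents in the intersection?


Boolean AND: find intersection of posting lists
term1 docs: [1, 4, 5, 6, 7, 10, 12, 27, 29]
term2 docs: [3, 5, 30]
Intersection: [5]
|intersection| = 1

1


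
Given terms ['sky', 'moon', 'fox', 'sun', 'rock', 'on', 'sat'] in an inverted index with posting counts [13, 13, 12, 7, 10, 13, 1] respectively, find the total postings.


Summing posting list sizes:
'sky': 13 postings
'moon': 13 postings
'fox': 12 postings
'sun': 7 postings
'rock': 10 postings
'on': 13 postings
'sat': 1 postings
Total = 13 + 13 + 12 + 7 + 10 + 13 + 1 = 69

69


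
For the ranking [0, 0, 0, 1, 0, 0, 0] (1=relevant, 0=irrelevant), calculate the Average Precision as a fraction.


Computing P@k for each relevant position:
Position 1: not relevant
Position 2: not relevant
Position 3: not relevant
Position 4: relevant, P@4 = 1/4 = 1/4
Position 5: not relevant
Position 6: not relevant
Position 7: not relevant
Sum of P@k = 1/4 = 1/4
AP = 1/4 / 1 = 1/4

1/4


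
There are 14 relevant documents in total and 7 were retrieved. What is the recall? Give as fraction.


Recall = retrieved_relevant / total_relevant
= 7 / 14
= 7 / (7 + 7)
= 1/2

1/2


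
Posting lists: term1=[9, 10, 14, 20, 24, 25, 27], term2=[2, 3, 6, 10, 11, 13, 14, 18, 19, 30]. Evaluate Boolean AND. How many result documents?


Boolean AND: find intersection of posting lists
term1 docs: [9, 10, 14, 20, 24, 25, 27]
term2 docs: [2, 3, 6, 10, 11, 13, 14, 18, 19, 30]
Intersection: [10, 14]
|intersection| = 2

2


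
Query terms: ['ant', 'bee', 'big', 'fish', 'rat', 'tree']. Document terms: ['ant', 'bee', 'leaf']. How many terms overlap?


Query terms: ['ant', 'bee', 'big', 'fish', 'rat', 'tree']
Document terms: ['ant', 'bee', 'leaf']
Common terms: ['ant', 'bee']
Overlap count = 2

2


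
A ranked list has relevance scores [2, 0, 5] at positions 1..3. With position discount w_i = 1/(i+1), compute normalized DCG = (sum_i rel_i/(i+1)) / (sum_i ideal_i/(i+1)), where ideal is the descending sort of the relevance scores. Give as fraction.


Position discount weights w_i = 1/(i+1) for i=1..3:
Weights = [1/2, 1/3, 1/4]
Actual relevance: [2, 0, 5]
DCG = 2/2 + 0/3 + 5/4 = 9/4
Ideal relevance (sorted desc): [5, 2, 0]
Ideal DCG = 5/2 + 2/3 + 0/4 = 19/6
nDCG = DCG / ideal_DCG = 9/4 / 19/6 = 27/38

27/38


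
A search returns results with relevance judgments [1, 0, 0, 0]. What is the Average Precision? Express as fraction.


Computing P@k for each relevant position:
Position 1: relevant, P@1 = 1/1 = 1
Position 2: not relevant
Position 3: not relevant
Position 4: not relevant
Sum of P@k = 1 = 1
AP = 1 / 1 = 1

1


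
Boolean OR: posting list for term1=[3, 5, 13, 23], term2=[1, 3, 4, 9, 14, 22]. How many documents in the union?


Boolean OR: find union of posting lists
term1 docs: [3, 5, 13, 23]
term2 docs: [1, 3, 4, 9, 14, 22]
Union: [1, 3, 4, 5, 9, 13, 14, 22, 23]
|union| = 9

9


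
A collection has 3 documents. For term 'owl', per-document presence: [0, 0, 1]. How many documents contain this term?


Checking each document for 'owl':
Doc 1: absent
Doc 2: absent
Doc 3: present
df = sum of presences = 0 + 0 + 1 = 1

1


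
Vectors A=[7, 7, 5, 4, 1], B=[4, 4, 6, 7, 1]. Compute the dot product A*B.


Dot product = sum of element-wise products
A[0]*B[0] = 7*4 = 28
A[1]*B[1] = 7*4 = 28
A[2]*B[2] = 5*6 = 30
A[3]*B[3] = 4*7 = 28
A[4]*B[4] = 1*1 = 1
Sum = 28 + 28 + 30 + 28 + 1 = 115

115


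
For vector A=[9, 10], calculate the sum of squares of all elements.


|A|^2 = sum of squared components
A[0]^2 = 9^2 = 81
A[1]^2 = 10^2 = 100
Sum = 81 + 100 = 181

181


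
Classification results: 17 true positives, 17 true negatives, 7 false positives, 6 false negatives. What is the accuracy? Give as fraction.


Accuracy = (TP + TN) / (TP + TN + FP + FN)
TP + TN = 17 + 17 = 34
Total = 17 + 17 + 7 + 6 = 47
Accuracy = 34 / 47 = 34/47

34/47


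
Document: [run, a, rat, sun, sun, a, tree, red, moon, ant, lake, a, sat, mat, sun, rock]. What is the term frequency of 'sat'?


Document has 16 words
Scanning for 'sat':
Found at positions: [12]
Count = 1

1


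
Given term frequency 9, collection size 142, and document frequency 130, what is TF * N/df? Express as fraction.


TF * (N/df)
= 9 * (142/130)
= 9 * 71/65
= 639/65

639/65


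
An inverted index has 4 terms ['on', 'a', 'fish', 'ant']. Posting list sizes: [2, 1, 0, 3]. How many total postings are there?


Summing posting list sizes:
'on': 2 postings
'a': 1 postings
'fish': 0 postings
'ant': 3 postings
Total = 2 + 1 + 0 + 3 = 6

6


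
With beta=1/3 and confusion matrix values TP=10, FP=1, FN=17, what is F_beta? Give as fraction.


P = TP/(TP+FP) = 10/11 = 10/11
R = TP/(TP+FN) = 10/27 = 10/27
beta^2 = 1/3^2 = 1/9
(1 + beta^2) = 10/9
Numerator = (1+beta^2)*P*R = 1000/2673
Denominator = beta^2*P + R = 10/99 + 10/27 = 140/297
F_beta = 50/63

50/63


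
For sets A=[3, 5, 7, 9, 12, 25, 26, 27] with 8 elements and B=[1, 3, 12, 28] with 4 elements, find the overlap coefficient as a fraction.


A intersect B = [3, 12]
|A intersect B| = 2
min(|A|, |B|) = min(8, 4) = 4
Overlap = 2 / 4 = 1/2

1/2


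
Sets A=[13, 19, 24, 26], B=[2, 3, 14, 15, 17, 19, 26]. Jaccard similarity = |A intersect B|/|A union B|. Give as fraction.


A intersect B = [19, 26]
|A intersect B| = 2
A union B = [2, 3, 13, 14, 15, 17, 19, 24, 26]
|A union B| = 9
Jaccard = 2/9 = 2/9

2/9


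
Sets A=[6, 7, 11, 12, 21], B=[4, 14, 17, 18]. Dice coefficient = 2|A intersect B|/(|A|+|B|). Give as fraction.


A intersect B = []
|A intersect B| = 0
|A| = 5, |B| = 4
Dice = 2*0 / (5+4)
= 0 / 9 = 0

0


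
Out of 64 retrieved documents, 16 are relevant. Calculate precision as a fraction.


Precision = relevant_retrieved / total_retrieved
= 16 / 64
= 16 / (16 + 48)
= 1/4

1/4


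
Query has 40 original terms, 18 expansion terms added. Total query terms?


Original terms: 40
Expansion terms: 18
Total = 40 + 18 = 58

58


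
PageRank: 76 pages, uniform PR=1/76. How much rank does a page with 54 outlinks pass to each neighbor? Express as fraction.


Initial PR = 1/76 = 1/76
Outlinks = 54
Contribution per link = PR / outlinks
= 1/76 / 54
= 1/4104

1/4104


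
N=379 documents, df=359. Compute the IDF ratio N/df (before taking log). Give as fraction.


IDF ratio = N / df
= 379 / 359
= 379/359

379/359


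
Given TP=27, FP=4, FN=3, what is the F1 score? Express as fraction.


F1 = 2 * P * R / (P + R)
P = TP/(TP+FP) = 27/31 = 27/31
R = TP/(TP+FN) = 27/30 = 9/10
2 * P * R = 2 * 27/31 * 9/10 = 243/155
P + R = 27/31 + 9/10 = 549/310
F1 = 243/155 / 549/310 = 54/61

54/61


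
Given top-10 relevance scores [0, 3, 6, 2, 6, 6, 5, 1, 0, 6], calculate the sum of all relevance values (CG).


Cumulative Gain = sum of relevance scores
Position 1: rel=0, running sum=0
Position 2: rel=3, running sum=3
Position 3: rel=6, running sum=9
Position 4: rel=2, running sum=11
Position 5: rel=6, running sum=17
Position 6: rel=6, running sum=23
Position 7: rel=5, running sum=28
Position 8: rel=1, running sum=29
Position 9: rel=0, running sum=29
Position 10: rel=6, running sum=35
CG = 35

35


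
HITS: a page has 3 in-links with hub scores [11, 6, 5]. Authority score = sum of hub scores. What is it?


Authority = sum of hub scores of in-linkers
In-link 1: hub score = 11
In-link 2: hub score = 6
In-link 3: hub score = 5
Authority = 11 + 6 + 5 = 22

22


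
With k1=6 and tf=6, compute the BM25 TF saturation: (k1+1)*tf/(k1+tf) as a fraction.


BM25 TF component = (k1+1)*tf / (k1+tf)
k1 = 6, tf = 6
Numerator = (6+1)*6 = 42
Denominator = 6 + 6 = 12
= 42/12 = 7/2

7/2


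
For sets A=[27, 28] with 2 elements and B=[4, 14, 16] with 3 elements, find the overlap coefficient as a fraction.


A intersect B = []
|A intersect B| = 0
min(|A|, |B|) = min(2, 3) = 2
Overlap = 0 / 2 = 0

0


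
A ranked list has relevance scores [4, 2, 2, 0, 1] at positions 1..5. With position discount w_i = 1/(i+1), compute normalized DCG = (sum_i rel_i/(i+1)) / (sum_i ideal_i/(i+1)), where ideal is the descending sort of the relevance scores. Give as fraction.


Position discount weights w_i = 1/(i+1) for i=1..5:
Weights = [1/2, 1/3, 1/4, 1/5, 1/6]
Actual relevance: [4, 2, 2, 0, 1]
DCG = 4/2 + 2/3 + 2/4 + 0/5 + 1/6 = 10/3
Ideal relevance (sorted desc): [4, 2, 2, 1, 0]
Ideal DCG = 4/2 + 2/3 + 2/4 + 1/5 + 0/6 = 101/30
nDCG = DCG / ideal_DCG = 10/3 / 101/30 = 100/101

100/101


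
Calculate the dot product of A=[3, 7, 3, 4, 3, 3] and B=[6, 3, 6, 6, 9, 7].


Dot product = sum of element-wise products
A[0]*B[0] = 3*6 = 18
A[1]*B[1] = 7*3 = 21
A[2]*B[2] = 3*6 = 18
A[3]*B[3] = 4*6 = 24
A[4]*B[4] = 3*9 = 27
A[5]*B[5] = 3*7 = 21
Sum = 18 + 21 + 18 + 24 + 27 + 21 = 129

129


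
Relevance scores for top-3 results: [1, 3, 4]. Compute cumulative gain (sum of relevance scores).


Cumulative Gain = sum of relevance scores
Position 1: rel=1, running sum=1
Position 2: rel=3, running sum=4
Position 3: rel=4, running sum=8
CG = 8

8


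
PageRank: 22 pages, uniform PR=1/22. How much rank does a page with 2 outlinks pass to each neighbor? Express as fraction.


Initial PR = 1/22 = 1/22
Outlinks = 2
Contribution per link = PR / outlinks
= 1/22 / 2
= 1/44

1/44


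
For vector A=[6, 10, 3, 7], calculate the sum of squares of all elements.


|A|^2 = sum of squared components
A[0]^2 = 6^2 = 36
A[1]^2 = 10^2 = 100
A[2]^2 = 3^2 = 9
A[3]^2 = 7^2 = 49
Sum = 36 + 100 + 9 + 49 = 194

194


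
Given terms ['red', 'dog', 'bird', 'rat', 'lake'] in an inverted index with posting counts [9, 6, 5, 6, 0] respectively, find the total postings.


Summing posting list sizes:
'red': 9 postings
'dog': 6 postings
'bird': 5 postings
'rat': 6 postings
'lake': 0 postings
Total = 9 + 6 + 5 + 6 + 0 = 26

26


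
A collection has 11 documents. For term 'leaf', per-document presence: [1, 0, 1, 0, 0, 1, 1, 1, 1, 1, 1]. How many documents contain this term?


Checking each document for 'leaf':
Doc 1: present
Doc 2: absent
Doc 3: present
Doc 4: absent
Doc 5: absent
Doc 6: present
Doc 7: present
Doc 8: present
Doc 9: present
Doc 10: present
Doc 11: present
df = sum of presences = 1 + 0 + 1 + 0 + 0 + 1 + 1 + 1 + 1 + 1 + 1 = 8

8


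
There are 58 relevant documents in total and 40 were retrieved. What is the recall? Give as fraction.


Recall = retrieved_relevant / total_relevant
= 40 / 58
= 40 / (40 + 18)
= 20/29

20/29


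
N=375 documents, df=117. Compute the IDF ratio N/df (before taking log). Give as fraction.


IDF ratio = N / df
= 375 / 117
= 125/39

125/39


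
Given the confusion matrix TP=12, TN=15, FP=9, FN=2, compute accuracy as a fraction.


Accuracy = (TP + TN) / (TP + TN + FP + FN)
TP + TN = 12 + 15 = 27
Total = 12 + 15 + 9 + 2 = 38
Accuracy = 27 / 38 = 27/38

27/38


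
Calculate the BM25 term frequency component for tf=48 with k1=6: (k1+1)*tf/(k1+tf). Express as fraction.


BM25 TF component = (k1+1)*tf / (k1+tf)
k1 = 6, tf = 48
Numerator = (6+1)*48 = 336
Denominator = 6 + 48 = 54
= 336/54 = 56/9

56/9


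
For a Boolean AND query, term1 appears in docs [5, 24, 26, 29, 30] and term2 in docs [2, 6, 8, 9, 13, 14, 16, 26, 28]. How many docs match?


Boolean AND: find intersection of posting lists
term1 docs: [5, 24, 26, 29, 30]
term2 docs: [2, 6, 8, 9, 13, 14, 16, 26, 28]
Intersection: [26]
|intersection| = 1

1


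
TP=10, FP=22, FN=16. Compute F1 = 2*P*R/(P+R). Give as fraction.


F1 = 2 * P * R / (P + R)
P = TP/(TP+FP) = 10/32 = 5/16
R = TP/(TP+FN) = 10/26 = 5/13
2 * P * R = 2 * 5/16 * 5/13 = 25/104
P + R = 5/16 + 5/13 = 145/208
F1 = 25/104 / 145/208 = 10/29

10/29


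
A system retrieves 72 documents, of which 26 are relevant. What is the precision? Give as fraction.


Precision = relevant_retrieved / total_retrieved
= 26 / 72
= 26 / (26 + 46)
= 13/36

13/36


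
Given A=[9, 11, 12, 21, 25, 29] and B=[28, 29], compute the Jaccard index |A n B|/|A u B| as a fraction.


A intersect B = [29]
|A intersect B| = 1
A union B = [9, 11, 12, 21, 25, 28, 29]
|A union B| = 7
Jaccard = 1/7 = 1/7

1/7


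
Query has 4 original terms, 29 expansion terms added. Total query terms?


Original terms: 4
Expansion terms: 29
Total = 4 + 29 = 33

33


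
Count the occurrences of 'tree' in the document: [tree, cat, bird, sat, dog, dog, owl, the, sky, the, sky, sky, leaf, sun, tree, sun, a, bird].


Document has 18 words
Scanning for 'tree':
Found at positions: [0, 14]
Count = 2

2


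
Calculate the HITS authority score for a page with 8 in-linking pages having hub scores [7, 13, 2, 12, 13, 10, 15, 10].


Authority = sum of hub scores of in-linkers
In-link 1: hub score = 7
In-link 2: hub score = 13
In-link 3: hub score = 2
In-link 4: hub score = 12
In-link 5: hub score = 13
In-link 6: hub score = 10
In-link 7: hub score = 15
In-link 8: hub score = 10
Authority = 7 + 13 + 2 + 12 + 13 + 10 + 15 + 10 = 82

82


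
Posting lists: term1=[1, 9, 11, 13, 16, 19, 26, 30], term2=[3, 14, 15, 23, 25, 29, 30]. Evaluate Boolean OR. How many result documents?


Boolean OR: find union of posting lists
term1 docs: [1, 9, 11, 13, 16, 19, 26, 30]
term2 docs: [3, 14, 15, 23, 25, 29, 30]
Union: [1, 3, 9, 11, 13, 14, 15, 16, 19, 23, 25, 26, 29, 30]
|union| = 14

14


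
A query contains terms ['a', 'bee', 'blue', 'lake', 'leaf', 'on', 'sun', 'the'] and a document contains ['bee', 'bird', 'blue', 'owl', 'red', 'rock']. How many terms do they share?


Query terms: ['a', 'bee', 'blue', 'lake', 'leaf', 'on', 'sun', 'the']
Document terms: ['bee', 'bird', 'blue', 'owl', 'red', 'rock']
Common terms: ['bee', 'blue']
Overlap count = 2

2


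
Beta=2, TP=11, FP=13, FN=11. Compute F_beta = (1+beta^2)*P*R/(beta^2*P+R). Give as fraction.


P = TP/(TP+FP) = 11/24 = 11/24
R = TP/(TP+FN) = 11/22 = 1/2
beta^2 = 2^2 = 4
(1 + beta^2) = 5
Numerator = (1+beta^2)*P*R = 55/48
Denominator = beta^2*P + R = 11/6 + 1/2 = 7/3
F_beta = 55/112

55/112


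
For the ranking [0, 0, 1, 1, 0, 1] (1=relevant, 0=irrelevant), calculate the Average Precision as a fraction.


Computing P@k for each relevant position:
Position 1: not relevant
Position 2: not relevant
Position 3: relevant, P@3 = 1/3 = 1/3
Position 4: relevant, P@4 = 2/4 = 1/2
Position 5: not relevant
Position 6: relevant, P@6 = 3/6 = 1/2
Sum of P@k = 1/3 + 1/2 + 1/2 = 4/3
AP = 4/3 / 3 = 4/9

4/9


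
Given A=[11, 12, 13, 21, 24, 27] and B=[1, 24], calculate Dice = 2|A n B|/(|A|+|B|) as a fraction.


A intersect B = [24]
|A intersect B| = 1
|A| = 6, |B| = 2
Dice = 2*1 / (6+2)
= 2 / 8 = 1/4

1/4


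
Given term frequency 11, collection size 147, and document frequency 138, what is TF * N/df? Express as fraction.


TF * (N/df)
= 11 * (147/138)
= 11 * 49/46
= 539/46

539/46


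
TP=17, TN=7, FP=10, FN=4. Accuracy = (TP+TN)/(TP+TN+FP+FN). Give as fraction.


Accuracy = (TP + TN) / (TP + TN + FP + FN)
TP + TN = 17 + 7 = 24
Total = 17 + 7 + 10 + 4 = 38
Accuracy = 24 / 38 = 12/19

12/19


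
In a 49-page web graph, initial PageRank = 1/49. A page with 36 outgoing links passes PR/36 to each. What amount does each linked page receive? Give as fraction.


Initial PR = 1/49 = 1/49
Outlinks = 36
Contribution per link = PR / outlinks
= 1/49 / 36
= 1/1764

1/1764


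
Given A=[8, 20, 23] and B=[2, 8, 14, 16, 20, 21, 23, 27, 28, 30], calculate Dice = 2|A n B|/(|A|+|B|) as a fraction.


A intersect B = [8, 20, 23]
|A intersect B| = 3
|A| = 3, |B| = 10
Dice = 2*3 / (3+10)
= 6 / 13 = 6/13

6/13


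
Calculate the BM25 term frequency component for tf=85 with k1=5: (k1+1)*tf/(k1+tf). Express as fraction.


BM25 TF component = (k1+1)*tf / (k1+tf)
k1 = 5, tf = 85
Numerator = (5+1)*85 = 510
Denominator = 5 + 85 = 90
= 510/90 = 17/3

17/3


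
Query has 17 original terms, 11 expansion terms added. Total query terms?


Original terms: 17
Expansion terms: 11
Total = 17 + 11 = 28

28


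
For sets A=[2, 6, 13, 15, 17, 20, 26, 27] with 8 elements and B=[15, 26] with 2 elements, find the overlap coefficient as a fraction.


A intersect B = [15, 26]
|A intersect B| = 2
min(|A|, |B|) = min(8, 2) = 2
Overlap = 2 / 2 = 1

1


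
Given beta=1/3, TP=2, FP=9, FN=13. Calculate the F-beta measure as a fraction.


P = TP/(TP+FP) = 2/11 = 2/11
R = TP/(TP+FN) = 2/15 = 2/15
beta^2 = 1/3^2 = 1/9
(1 + beta^2) = 10/9
Numerator = (1+beta^2)*P*R = 8/297
Denominator = beta^2*P + R = 2/99 + 2/15 = 76/495
F_beta = 10/57

10/57


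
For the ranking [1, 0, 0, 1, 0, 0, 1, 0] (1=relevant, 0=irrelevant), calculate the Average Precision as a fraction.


Computing P@k for each relevant position:
Position 1: relevant, P@1 = 1/1 = 1
Position 2: not relevant
Position 3: not relevant
Position 4: relevant, P@4 = 2/4 = 1/2
Position 5: not relevant
Position 6: not relevant
Position 7: relevant, P@7 = 3/7 = 3/7
Position 8: not relevant
Sum of P@k = 1 + 1/2 + 3/7 = 27/14
AP = 27/14 / 3 = 9/14

9/14


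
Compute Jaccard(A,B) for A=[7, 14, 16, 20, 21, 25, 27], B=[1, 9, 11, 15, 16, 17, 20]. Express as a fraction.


A intersect B = [16, 20]
|A intersect B| = 2
A union B = [1, 7, 9, 11, 14, 15, 16, 17, 20, 21, 25, 27]
|A union B| = 12
Jaccard = 2/12 = 1/6

1/6


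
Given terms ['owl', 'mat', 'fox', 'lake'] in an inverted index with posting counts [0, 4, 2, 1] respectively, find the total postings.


Summing posting list sizes:
'owl': 0 postings
'mat': 4 postings
'fox': 2 postings
'lake': 1 postings
Total = 0 + 4 + 2 + 1 = 7

7


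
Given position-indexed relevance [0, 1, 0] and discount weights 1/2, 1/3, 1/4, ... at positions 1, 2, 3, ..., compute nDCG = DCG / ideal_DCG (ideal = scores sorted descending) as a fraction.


Position discount weights w_i = 1/(i+1) for i=1..3:
Weights = [1/2, 1/3, 1/4]
Actual relevance: [0, 1, 0]
DCG = 0/2 + 1/3 + 0/4 = 1/3
Ideal relevance (sorted desc): [1, 0, 0]
Ideal DCG = 1/2 + 0/3 + 0/4 = 1/2
nDCG = DCG / ideal_DCG = 1/3 / 1/2 = 2/3

2/3


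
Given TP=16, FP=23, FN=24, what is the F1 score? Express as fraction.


F1 = 2 * P * R / (P + R)
P = TP/(TP+FP) = 16/39 = 16/39
R = TP/(TP+FN) = 16/40 = 2/5
2 * P * R = 2 * 16/39 * 2/5 = 64/195
P + R = 16/39 + 2/5 = 158/195
F1 = 64/195 / 158/195 = 32/79

32/79


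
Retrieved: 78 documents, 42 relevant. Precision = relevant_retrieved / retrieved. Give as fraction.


Precision = relevant_retrieved / total_retrieved
= 42 / 78
= 42 / (42 + 36)
= 7/13

7/13


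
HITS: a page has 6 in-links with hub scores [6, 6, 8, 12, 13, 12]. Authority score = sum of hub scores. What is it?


Authority = sum of hub scores of in-linkers
In-link 1: hub score = 6
In-link 2: hub score = 6
In-link 3: hub score = 8
In-link 4: hub score = 12
In-link 5: hub score = 13
In-link 6: hub score = 12
Authority = 6 + 6 + 8 + 12 + 13 + 12 = 57

57


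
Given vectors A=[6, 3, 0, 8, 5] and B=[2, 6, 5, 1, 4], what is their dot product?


Dot product = sum of element-wise products
A[0]*B[0] = 6*2 = 12
A[1]*B[1] = 3*6 = 18
A[2]*B[2] = 0*5 = 0
A[3]*B[3] = 8*1 = 8
A[4]*B[4] = 5*4 = 20
Sum = 12 + 18 + 0 + 8 + 20 = 58

58


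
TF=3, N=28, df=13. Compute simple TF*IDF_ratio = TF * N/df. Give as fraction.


TF * (N/df)
= 3 * (28/13)
= 3 * 28/13
= 84/13

84/13


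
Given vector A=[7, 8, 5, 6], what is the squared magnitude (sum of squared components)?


|A|^2 = sum of squared components
A[0]^2 = 7^2 = 49
A[1]^2 = 8^2 = 64
A[2]^2 = 5^2 = 25
A[3]^2 = 6^2 = 36
Sum = 49 + 64 + 25 + 36 = 174

174


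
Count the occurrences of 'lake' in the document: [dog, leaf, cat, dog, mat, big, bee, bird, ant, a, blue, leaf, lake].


Document has 13 words
Scanning for 'lake':
Found at positions: [12]
Count = 1

1


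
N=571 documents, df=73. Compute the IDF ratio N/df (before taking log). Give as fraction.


IDF ratio = N / df
= 571 / 73
= 571/73

571/73


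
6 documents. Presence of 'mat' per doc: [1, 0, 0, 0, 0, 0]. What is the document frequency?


Checking each document for 'mat':
Doc 1: present
Doc 2: absent
Doc 3: absent
Doc 4: absent
Doc 5: absent
Doc 6: absent
df = sum of presences = 1 + 0 + 0 + 0 + 0 + 0 = 1

1


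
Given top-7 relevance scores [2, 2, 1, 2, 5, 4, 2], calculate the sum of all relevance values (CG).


Cumulative Gain = sum of relevance scores
Position 1: rel=2, running sum=2
Position 2: rel=2, running sum=4
Position 3: rel=1, running sum=5
Position 4: rel=2, running sum=7
Position 5: rel=5, running sum=12
Position 6: rel=4, running sum=16
Position 7: rel=2, running sum=18
CG = 18

18


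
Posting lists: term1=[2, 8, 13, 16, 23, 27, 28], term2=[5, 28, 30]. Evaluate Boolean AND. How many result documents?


Boolean AND: find intersection of posting lists
term1 docs: [2, 8, 13, 16, 23, 27, 28]
term2 docs: [5, 28, 30]
Intersection: [28]
|intersection| = 1

1


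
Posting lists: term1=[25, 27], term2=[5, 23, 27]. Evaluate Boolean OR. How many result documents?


Boolean OR: find union of posting lists
term1 docs: [25, 27]
term2 docs: [5, 23, 27]
Union: [5, 23, 25, 27]
|union| = 4

4


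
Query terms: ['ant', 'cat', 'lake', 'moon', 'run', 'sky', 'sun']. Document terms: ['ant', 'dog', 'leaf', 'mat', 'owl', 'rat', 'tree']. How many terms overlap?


Query terms: ['ant', 'cat', 'lake', 'moon', 'run', 'sky', 'sun']
Document terms: ['ant', 'dog', 'leaf', 'mat', 'owl', 'rat', 'tree']
Common terms: ['ant']
Overlap count = 1

1


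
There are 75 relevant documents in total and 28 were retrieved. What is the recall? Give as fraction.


Recall = retrieved_relevant / total_relevant
= 28 / 75
= 28 / (28 + 47)
= 28/75

28/75


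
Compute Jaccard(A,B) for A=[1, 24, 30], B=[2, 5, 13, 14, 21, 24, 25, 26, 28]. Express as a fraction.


A intersect B = [24]
|A intersect B| = 1
A union B = [1, 2, 5, 13, 14, 21, 24, 25, 26, 28, 30]
|A union B| = 11
Jaccard = 1/11 = 1/11

1/11


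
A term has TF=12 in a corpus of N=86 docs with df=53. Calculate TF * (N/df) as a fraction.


TF * (N/df)
= 12 * (86/53)
= 12 * 86/53
= 1032/53

1032/53


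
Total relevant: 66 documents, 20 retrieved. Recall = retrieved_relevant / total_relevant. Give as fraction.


Recall = retrieved_relevant / total_relevant
= 20 / 66
= 20 / (20 + 46)
= 10/33

10/33


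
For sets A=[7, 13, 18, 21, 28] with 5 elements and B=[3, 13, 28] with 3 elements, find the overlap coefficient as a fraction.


A intersect B = [13, 28]
|A intersect B| = 2
min(|A|, |B|) = min(5, 3) = 3
Overlap = 2 / 3 = 2/3

2/3


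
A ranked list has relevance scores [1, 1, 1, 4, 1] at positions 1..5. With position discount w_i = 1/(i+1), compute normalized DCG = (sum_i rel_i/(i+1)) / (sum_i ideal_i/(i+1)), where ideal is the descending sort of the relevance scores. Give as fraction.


Position discount weights w_i = 1/(i+1) for i=1..5:
Weights = [1/2, 1/3, 1/4, 1/5, 1/6]
Actual relevance: [1, 1, 1, 4, 1]
DCG = 1/2 + 1/3 + 1/4 + 4/5 + 1/6 = 41/20
Ideal relevance (sorted desc): [4, 1, 1, 1, 1]
Ideal DCG = 4/2 + 1/3 + 1/4 + 1/5 + 1/6 = 59/20
nDCG = DCG / ideal_DCG = 41/20 / 59/20 = 41/59

41/59


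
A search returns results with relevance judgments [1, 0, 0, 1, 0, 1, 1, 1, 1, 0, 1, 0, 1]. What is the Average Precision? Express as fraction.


Computing P@k for each relevant position:
Position 1: relevant, P@1 = 1/1 = 1
Position 2: not relevant
Position 3: not relevant
Position 4: relevant, P@4 = 2/4 = 1/2
Position 5: not relevant
Position 6: relevant, P@6 = 3/6 = 1/2
Position 7: relevant, P@7 = 4/7 = 4/7
Position 8: relevant, P@8 = 5/8 = 5/8
Position 9: relevant, P@9 = 6/9 = 2/3
Position 10: not relevant
Position 11: relevant, P@11 = 7/11 = 7/11
Position 12: not relevant
Position 13: relevant, P@13 = 8/13 = 8/13
Sum of P@k = 1 + 1/2 + 1/2 + 4/7 + 5/8 + 2/3 + 7/11 + 8/13 = 122879/24024
AP = 122879/24024 / 8 = 122879/192192

122879/192192


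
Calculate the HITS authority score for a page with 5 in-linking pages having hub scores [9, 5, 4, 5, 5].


Authority = sum of hub scores of in-linkers
In-link 1: hub score = 9
In-link 2: hub score = 5
In-link 3: hub score = 4
In-link 4: hub score = 5
In-link 5: hub score = 5
Authority = 9 + 5 + 4 + 5 + 5 = 28

28


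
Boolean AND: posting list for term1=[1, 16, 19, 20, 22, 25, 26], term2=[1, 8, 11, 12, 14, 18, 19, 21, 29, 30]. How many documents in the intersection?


Boolean AND: find intersection of posting lists
term1 docs: [1, 16, 19, 20, 22, 25, 26]
term2 docs: [1, 8, 11, 12, 14, 18, 19, 21, 29, 30]
Intersection: [1, 19]
|intersection| = 2

2


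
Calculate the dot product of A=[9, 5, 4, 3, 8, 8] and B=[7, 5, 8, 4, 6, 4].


Dot product = sum of element-wise products
A[0]*B[0] = 9*7 = 63
A[1]*B[1] = 5*5 = 25
A[2]*B[2] = 4*8 = 32
A[3]*B[3] = 3*4 = 12
A[4]*B[4] = 8*6 = 48
A[5]*B[5] = 8*4 = 32
Sum = 63 + 25 + 32 + 12 + 48 + 32 = 212

212


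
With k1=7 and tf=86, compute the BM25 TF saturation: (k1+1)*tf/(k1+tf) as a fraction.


BM25 TF component = (k1+1)*tf / (k1+tf)
k1 = 7, tf = 86
Numerator = (7+1)*86 = 688
Denominator = 7 + 86 = 93
= 688/93 = 688/93

688/93


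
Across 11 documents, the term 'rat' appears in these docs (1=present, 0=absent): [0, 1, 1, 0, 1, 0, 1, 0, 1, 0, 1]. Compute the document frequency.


Checking each document for 'rat':
Doc 1: absent
Doc 2: present
Doc 3: present
Doc 4: absent
Doc 5: present
Doc 6: absent
Doc 7: present
Doc 8: absent
Doc 9: present
Doc 10: absent
Doc 11: present
df = sum of presences = 0 + 1 + 1 + 0 + 1 + 0 + 1 + 0 + 1 + 0 + 1 = 6

6


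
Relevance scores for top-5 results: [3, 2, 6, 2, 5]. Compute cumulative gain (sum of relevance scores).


Cumulative Gain = sum of relevance scores
Position 1: rel=3, running sum=3
Position 2: rel=2, running sum=5
Position 3: rel=6, running sum=11
Position 4: rel=2, running sum=13
Position 5: rel=5, running sum=18
CG = 18

18


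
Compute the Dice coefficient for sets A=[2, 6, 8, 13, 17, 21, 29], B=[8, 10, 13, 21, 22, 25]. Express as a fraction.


A intersect B = [8, 13, 21]
|A intersect B| = 3
|A| = 7, |B| = 6
Dice = 2*3 / (7+6)
= 6 / 13 = 6/13

6/13


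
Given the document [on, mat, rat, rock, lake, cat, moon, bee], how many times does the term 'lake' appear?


Document has 8 words
Scanning for 'lake':
Found at positions: [4]
Count = 1

1


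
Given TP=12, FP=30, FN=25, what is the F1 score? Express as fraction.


F1 = 2 * P * R / (P + R)
P = TP/(TP+FP) = 12/42 = 2/7
R = TP/(TP+FN) = 12/37 = 12/37
2 * P * R = 2 * 2/7 * 12/37 = 48/259
P + R = 2/7 + 12/37 = 158/259
F1 = 48/259 / 158/259 = 24/79

24/79


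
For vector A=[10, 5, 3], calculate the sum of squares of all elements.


|A|^2 = sum of squared components
A[0]^2 = 10^2 = 100
A[1]^2 = 5^2 = 25
A[2]^2 = 3^2 = 9
Sum = 100 + 25 + 9 = 134

134


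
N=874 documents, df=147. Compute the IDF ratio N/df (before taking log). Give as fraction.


IDF ratio = N / df
= 874 / 147
= 874/147

874/147


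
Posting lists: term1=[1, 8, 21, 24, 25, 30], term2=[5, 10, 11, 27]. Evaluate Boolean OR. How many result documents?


Boolean OR: find union of posting lists
term1 docs: [1, 8, 21, 24, 25, 30]
term2 docs: [5, 10, 11, 27]
Union: [1, 5, 8, 10, 11, 21, 24, 25, 27, 30]
|union| = 10

10


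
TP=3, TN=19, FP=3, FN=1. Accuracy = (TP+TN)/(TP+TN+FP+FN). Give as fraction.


Accuracy = (TP + TN) / (TP + TN + FP + FN)
TP + TN = 3 + 19 = 22
Total = 3 + 19 + 3 + 1 = 26
Accuracy = 22 / 26 = 11/13

11/13


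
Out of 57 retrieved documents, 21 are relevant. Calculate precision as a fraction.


Precision = relevant_retrieved / total_retrieved
= 21 / 57
= 21 / (21 + 36)
= 7/19

7/19


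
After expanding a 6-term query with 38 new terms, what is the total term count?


Original terms: 6
Expansion terms: 38
Total = 6 + 38 = 44

44


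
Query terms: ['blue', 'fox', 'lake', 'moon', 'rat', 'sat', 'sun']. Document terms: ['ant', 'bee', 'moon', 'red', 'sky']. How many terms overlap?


Query terms: ['blue', 'fox', 'lake', 'moon', 'rat', 'sat', 'sun']
Document terms: ['ant', 'bee', 'moon', 'red', 'sky']
Common terms: ['moon']
Overlap count = 1

1


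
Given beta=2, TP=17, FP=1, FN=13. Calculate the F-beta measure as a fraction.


P = TP/(TP+FP) = 17/18 = 17/18
R = TP/(TP+FN) = 17/30 = 17/30
beta^2 = 2^2 = 4
(1 + beta^2) = 5
Numerator = (1+beta^2)*P*R = 289/108
Denominator = beta^2*P + R = 34/9 + 17/30 = 391/90
F_beta = 85/138

85/138


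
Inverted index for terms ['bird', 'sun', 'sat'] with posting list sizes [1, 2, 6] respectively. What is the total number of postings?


Summing posting list sizes:
'bird': 1 postings
'sun': 2 postings
'sat': 6 postings
Total = 1 + 2 + 6 = 9

9


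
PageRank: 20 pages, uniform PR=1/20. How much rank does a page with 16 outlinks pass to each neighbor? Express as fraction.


Initial PR = 1/20 = 1/20
Outlinks = 16
Contribution per link = PR / outlinks
= 1/20 / 16
= 1/320

1/320


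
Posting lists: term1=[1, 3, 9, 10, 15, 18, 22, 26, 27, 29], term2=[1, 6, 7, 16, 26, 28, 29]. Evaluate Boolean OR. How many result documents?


Boolean OR: find union of posting lists
term1 docs: [1, 3, 9, 10, 15, 18, 22, 26, 27, 29]
term2 docs: [1, 6, 7, 16, 26, 28, 29]
Union: [1, 3, 6, 7, 9, 10, 15, 16, 18, 22, 26, 27, 28, 29]
|union| = 14

14


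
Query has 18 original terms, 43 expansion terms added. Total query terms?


Original terms: 18
Expansion terms: 43
Total = 18 + 43 = 61

61


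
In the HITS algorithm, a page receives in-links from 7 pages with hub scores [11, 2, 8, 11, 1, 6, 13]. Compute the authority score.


Authority = sum of hub scores of in-linkers
In-link 1: hub score = 11
In-link 2: hub score = 2
In-link 3: hub score = 8
In-link 4: hub score = 11
In-link 5: hub score = 1
In-link 6: hub score = 6
In-link 7: hub score = 13
Authority = 11 + 2 + 8 + 11 + 1 + 6 + 13 = 52

52


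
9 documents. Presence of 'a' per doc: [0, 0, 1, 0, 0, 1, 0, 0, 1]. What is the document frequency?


Checking each document for 'a':
Doc 1: absent
Doc 2: absent
Doc 3: present
Doc 4: absent
Doc 5: absent
Doc 6: present
Doc 7: absent
Doc 8: absent
Doc 9: present
df = sum of presences = 0 + 0 + 1 + 0 + 0 + 1 + 0 + 0 + 1 = 3

3


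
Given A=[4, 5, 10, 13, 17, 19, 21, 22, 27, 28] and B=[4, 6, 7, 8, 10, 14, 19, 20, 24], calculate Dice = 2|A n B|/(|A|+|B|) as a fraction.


A intersect B = [4, 10, 19]
|A intersect B| = 3
|A| = 10, |B| = 9
Dice = 2*3 / (10+9)
= 6 / 19 = 6/19

6/19


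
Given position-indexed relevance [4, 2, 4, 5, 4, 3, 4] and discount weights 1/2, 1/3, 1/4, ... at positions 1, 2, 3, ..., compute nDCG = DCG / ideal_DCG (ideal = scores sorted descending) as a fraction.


Position discount weights w_i = 1/(i+1) for i=1..7:
Weights = [1/2, 1/3, 1/4, 1/5, 1/6, 1/7, 1/8]
Actual relevance: [4, 2, 4, 5, 4, 3, 4]
DCG = 4/2 + 2/3 + 4/4 + 5/5 + 4/6 + 3/7 + 4/8 = 263/42
Ideal relevance (sorted desc): [5, 4, 4, 4, 4, 3, 2]
Ideal DCG = 5/2 + 4/3 + 4/4 + 4/5 + 4/6 + 3/7 + 2/8 = 977/140
nDCG = DCG / ideal_DCG = 263/42 / 977/140 = 2630/2931

2630/2931


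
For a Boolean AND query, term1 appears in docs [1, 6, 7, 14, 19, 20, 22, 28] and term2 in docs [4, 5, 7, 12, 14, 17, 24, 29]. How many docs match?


Boolean AND: find intersection of posting lists
term1 docs: [1, 6, 7, 14, 19, 20, 22, 28]
term2 docs: [4, 5, 7, 12, 14, 17, 24, 29]
Intersection: [7, 14]
|intersection| = 2

2


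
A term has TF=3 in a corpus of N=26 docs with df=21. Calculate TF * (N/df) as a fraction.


TF * (N/df)
= 3 * (26/21)
= 3 * 26/21
= 26/7

26/7


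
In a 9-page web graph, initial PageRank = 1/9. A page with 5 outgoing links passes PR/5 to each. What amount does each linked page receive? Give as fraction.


Initial PR = 1/9 = 1/9
Outlinks = 5
Contribution per link = PR / outlinks
= 1/9 / 5
= 1/45

1/45


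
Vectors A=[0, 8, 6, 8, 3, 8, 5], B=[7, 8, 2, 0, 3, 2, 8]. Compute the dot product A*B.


Dot product = sum of element-wise products
A[0]*B[0] = 0*7 = 0
A[1]*B[1] = 8*8 = 64
A[2]*B[2] = 6*2 = 12
A[3]*B[3] = 8*0 = 0
A[4]*B[4] = 3*3 = 9
A[5]*B[5] = 8*2 = 16
A[6]*B[6] = 5*8 = 40
Sum = 0 + 64 + 12 + 0 + 9 + 16 + 40 = 141

141


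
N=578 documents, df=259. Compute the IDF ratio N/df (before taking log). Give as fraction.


IDF ratio = N / df
= 578 / 259
= 578/259

578/259


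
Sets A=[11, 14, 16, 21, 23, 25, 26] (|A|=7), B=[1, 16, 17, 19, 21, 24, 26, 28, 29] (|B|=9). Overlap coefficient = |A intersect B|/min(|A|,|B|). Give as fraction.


A intersect B = [16, 21, 26]
|A intersect B| = 3
min(|A|, |B|) = min(7, 9) = 7
Overlap = 3 / 7 = 3/7

3/7


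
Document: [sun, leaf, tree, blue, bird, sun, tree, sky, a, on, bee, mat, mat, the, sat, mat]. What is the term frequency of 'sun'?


Document has 16 words
Scanning for 'sun':
Found at positions: [0, 5]
Count = 2

2


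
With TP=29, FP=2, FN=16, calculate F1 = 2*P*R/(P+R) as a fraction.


F1 = 2 * P * R / (P + R)
P = TP/(TP+FP) = 29/31 = 29/31
R = TP/(TP+FN) = 29/45 = 29/45
2 * P * R = 2 * 29/31 * 29/45 = 1682/1395
P + R = 29/31 + 29/45 = 2204/1395
F1 = 1682/1395 / 2204/1395 = 29/38

29/38


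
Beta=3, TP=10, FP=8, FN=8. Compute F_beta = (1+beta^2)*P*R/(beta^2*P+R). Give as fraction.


P = TP/(TP+FP) = 10/18 = 5/9
R = TP/(TP+FN) = 10/18 = 5/9
beta^2 = 3^2 = 9
(1 + beta^2) = 10
Numerator = (1+beta^2)*P*R = 250/81
Denominator = beta^2*P + R = 5 + 5/9 = 50/9
F_beta = 5/9

5/9


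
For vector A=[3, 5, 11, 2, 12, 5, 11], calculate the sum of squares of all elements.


|A|^2 = sum of squared components
A[0]^2 = 3^2 = 9
A[1]^2 = 5^2 = 25
A[2]^2 = 11^2 = 121
A[3]^2 = 2^2 = 4
A[4]^2 = 12^2 = 144
A[5]^2 = 5^2 = 25
A[6]^2 = 11^2 = 121
Sum = 9 + 25 + 121 + 4 + 144 + 25 + 121 = 449

449


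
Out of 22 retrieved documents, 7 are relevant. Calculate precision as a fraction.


Precision = relevant_retrieved / total_retrieved
= 7 / 22
= 7 / (7 + 15)
= 7/22

7/22


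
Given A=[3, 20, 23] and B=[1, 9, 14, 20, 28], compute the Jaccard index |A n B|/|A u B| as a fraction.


A intersect B = [20]
|A intersect B| = 1
A union B = [1, 3, 9, 14, 20, 23, 28]
|A union B| = 7
Jaccard = 1/7 = 1/7

1/7


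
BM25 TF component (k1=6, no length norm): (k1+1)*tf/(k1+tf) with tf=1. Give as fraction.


BM25 TF component = (k1+1)*tf / (k1+tf)
k1 = 6, tf = 1
Numerator = (6+1)*1 = 7
Denominator = 6 + 1 = 7
= 7/7 = 1

1


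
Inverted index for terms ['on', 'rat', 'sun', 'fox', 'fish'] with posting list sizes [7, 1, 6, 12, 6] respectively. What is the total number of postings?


Summing posting list sizes:
'on': 7 postings
'rat': 1 postings
'sun': 6 postings
'fox': 12 postings
'fish': 6 postings
Total = 7 + 1 + 6 + 12 + 6 = 32

32


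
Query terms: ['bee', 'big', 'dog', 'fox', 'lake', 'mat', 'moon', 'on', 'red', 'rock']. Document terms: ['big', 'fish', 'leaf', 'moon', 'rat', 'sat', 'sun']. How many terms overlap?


Query terms: ['bee', 'big', 'dog', 'fox', 'lake', 'mat', 'moon', 'on', 'red', 'rock']
Document terms: ['big', 'fish', 'leaf', 'moon', 'rat', 'sat', 'sun']
Common terms: ['big', 'moon']
Overlap count = 2

2


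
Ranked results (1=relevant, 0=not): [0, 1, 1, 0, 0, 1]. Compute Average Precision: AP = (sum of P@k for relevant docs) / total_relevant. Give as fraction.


Computing P@k for each relevant position:
Position 1: not relevant
Position 2: relevant, P@2 = 1/2 = 1/2
Position 3: relevant, P@3 = 2/3 = 2/3
Position 4: not relevant
Position 5: not relevant
Position 6: relevant, P@6 = 3/6 = 1/2
Sum of P@k = 1/2 + 2/3 + 1/2 = 5/3
AP = 5/3 / 3 = 5/9

5/9


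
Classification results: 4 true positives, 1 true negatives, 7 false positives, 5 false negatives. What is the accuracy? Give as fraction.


Accuracy = (TP + TN) / (TP + TN + FP + FN)
TP + TN = 4 + 1 = 5
Total = 4 + 1 + 7 + 5 = 17
Accuracy = 5 / 17 = 5/17

5/17
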